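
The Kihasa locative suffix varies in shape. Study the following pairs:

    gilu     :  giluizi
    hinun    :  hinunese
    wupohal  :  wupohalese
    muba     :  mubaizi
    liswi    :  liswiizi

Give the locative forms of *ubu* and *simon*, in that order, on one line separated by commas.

The alternation tracks the final sound of the stem — -ese when the stem ends in a consonant (*hinun*, *wupohal*); -izi when the stem ends in a vowel (*gilu*, *muba*, *liswi*).
The final sound of *ubu* is /u/, which is a vowel, so the suffix is -izi, giving *ubuizi*.
Since the final sound of *simon* is /n/ (a consonant), it takes -ese, giving *simonese*.

ubuizi, simonese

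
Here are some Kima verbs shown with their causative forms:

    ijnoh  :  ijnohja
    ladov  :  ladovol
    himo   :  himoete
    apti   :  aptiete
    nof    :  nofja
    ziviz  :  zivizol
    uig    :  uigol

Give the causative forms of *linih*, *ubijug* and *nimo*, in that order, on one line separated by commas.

Looking at the final sound of each stem: -ja when the stem ends in a voiceless consonant (*ijnoh*, *nof*); -ol when the stem ends in a voiced consonant (*ladov*, *ziviz*, *uig*); -ete when the stem ends in a vowel (*himo*, *apti*).
*linih* — final sound /h/ (a voiceless consonant) → -ja → *linihja*.
Since the final sound of *ubijug* is /g/ (a voiced consonant), it takes -ol, giving *ubijugol*.
*nimo* — final sound /o/ (a vowel) → -ete → *nimoete*.

linihja, ubijugol, nimoete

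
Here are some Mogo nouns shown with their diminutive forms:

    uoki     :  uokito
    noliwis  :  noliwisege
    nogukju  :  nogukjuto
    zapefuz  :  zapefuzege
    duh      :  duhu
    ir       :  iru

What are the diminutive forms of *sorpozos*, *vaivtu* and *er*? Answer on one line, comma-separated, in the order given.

sorpozosege, vaivtuto, eru

The suffix is conditioned by the final sound: -ege when the stem ends in a sibilant (*noliwis*, *zapefuz*); -u when the stem ends in a non-sibilant consonant (*duh*, *ir*); -to when the stem ends in a vowel (*uoki*, *nogukju*).
The final sound of *sorpozos* is /s/, which is a sibilant, so the suffix is -ege, giving *sorpozosege*.
Since the final sound of *vaivtu* is /u/ (a vowel), it takes -to, giving *vaivtuto*.
*er* — final sound /r/ (a non-sibilant consonant) → -u → *eru*.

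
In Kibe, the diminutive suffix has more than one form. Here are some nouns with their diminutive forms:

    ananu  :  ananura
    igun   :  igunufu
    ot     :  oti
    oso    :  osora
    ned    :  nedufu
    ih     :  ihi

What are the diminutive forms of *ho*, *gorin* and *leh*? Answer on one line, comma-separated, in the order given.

hora, gorinufu, lehi

The pattern is voicing of the final sound: -i when the stem ends in a voiceless consonant (*ot*, *ih*); -ufu when the stem ends in a voiced consonant (*igun*, *ned*); -ra when the stem ends in a vowel (*ananu*, *oso*).
*ho*: final sound = /o/, a vowel → -ra → *hora*.
Since the final sound of *gorin* is /n/ (a voiced consonant), it takes -ufu, giving *gorinufu*.
The final sound of *leh* is /h/, which is a voiceless consonant, so the suffix is -i, giving *lehi*.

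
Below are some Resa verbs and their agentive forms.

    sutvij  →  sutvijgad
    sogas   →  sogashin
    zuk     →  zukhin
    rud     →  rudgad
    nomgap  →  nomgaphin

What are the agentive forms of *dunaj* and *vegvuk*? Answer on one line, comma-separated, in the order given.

dunajgad, vegvukhin

The pattern is voicing of the final consonant: -hin when the stem ends in a voiceless consonant (*sogas*, *zuk*, *nomgap*); -gad when the stem ends in a voiced consonant (*sutvij*, *rud*).
Since the final consonant of *dunaj* is /j/ (voiced), it takes -gad, giving *dunajgad*.
*vegvuk* — final consonant /k/ (voiceless) → -hin → *vegvukhin*.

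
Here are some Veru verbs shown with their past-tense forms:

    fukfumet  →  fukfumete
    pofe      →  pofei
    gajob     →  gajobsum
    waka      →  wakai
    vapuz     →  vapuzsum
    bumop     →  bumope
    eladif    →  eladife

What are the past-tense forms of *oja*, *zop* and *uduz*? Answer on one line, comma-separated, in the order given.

ojai, zope, uduzsum

The suffix is conditioned by the final sound: -e when the stem ends in a voiceless consonant (*fukfumet*, *bumop*, *eladif*); -sum when the stem ends in a voiced consonant (*gajob*, *vapuz*); -i when the stem ends in a vowel (*pofe*, *waka*).
*oja*: final sound = /a/, a vowel → -i → *ojai*.
*zop* — final sound /p/ (a voiceless consonant) → -e → *zope*.
Since the final sound of *uduz* is /z/ (a voiced consonant), it takes -sum, giving *uduzsum*.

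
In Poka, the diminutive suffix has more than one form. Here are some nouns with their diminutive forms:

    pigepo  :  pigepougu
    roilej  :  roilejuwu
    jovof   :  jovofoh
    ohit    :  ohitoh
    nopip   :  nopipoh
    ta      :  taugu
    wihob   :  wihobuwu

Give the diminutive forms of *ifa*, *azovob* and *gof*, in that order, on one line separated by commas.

The alternation tracks the final sound of the stem — -oh when the stem ends in a voiceless consonant (*jovof*, *ohit*, *nopip*); -uwu when the stem ends in a voiced consonant (*roilej*, *wihob*); -ugu when the stem ends in a vowel (*pigepo*, *ta*).
The final sound of *ifa* is /a/, which is a vowel, so the suffix is -ugu, giving *ifaugu*.
*azovob* — final sound /b/ (a voiced consonant) → -uwu → *azovobuwu*.
*gof*: final sound = /f/, a voiceless consonant → -oh → *gofoh*.

ifaugu, azovobuwu, gofoh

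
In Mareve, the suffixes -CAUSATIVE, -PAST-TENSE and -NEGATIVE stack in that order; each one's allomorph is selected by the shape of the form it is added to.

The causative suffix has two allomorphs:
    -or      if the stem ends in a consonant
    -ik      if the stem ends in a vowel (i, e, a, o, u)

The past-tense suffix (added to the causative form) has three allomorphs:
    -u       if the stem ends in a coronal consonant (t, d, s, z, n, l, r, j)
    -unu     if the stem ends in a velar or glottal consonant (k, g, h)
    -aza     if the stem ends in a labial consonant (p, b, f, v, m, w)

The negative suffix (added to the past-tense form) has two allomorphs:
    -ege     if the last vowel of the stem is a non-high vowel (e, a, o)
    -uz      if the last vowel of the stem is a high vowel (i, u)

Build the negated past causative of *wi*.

*wi* — final sound /i/ (a vowel) → -ik → *wiik*.
Since the final consonant of the causative form *wiik* is /k/ (velar/glottal), it takes -unu, giving *wiikunu*.
The last vowel of the past-tense form *wiikunu* is /u/, which is a high vowel, so the negative suffix is -uz, giving *wiikunuuz*.

wiikunuuz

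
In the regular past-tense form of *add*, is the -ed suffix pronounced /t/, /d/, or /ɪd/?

/ɪd/

The stem *add* ends in /t/ or /d/.
The -ed suffix is realized as /ɪd/ after /t, d/; as /t/ after other voiceless consonants; and as /d/ after other voiced sounds.
So -ed on *add* is pronounced /ɪd/.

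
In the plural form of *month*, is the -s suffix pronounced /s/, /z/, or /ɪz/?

The stem *month* ends in a voiceless non-sibilant consonant.
The plural suffix surfaces as /ɪz/ after sibilants, /s/ after other voiceless consonants, and /z/ after other voiced sounds.
So the plural -s on *month* is pronounced /s/.

/s/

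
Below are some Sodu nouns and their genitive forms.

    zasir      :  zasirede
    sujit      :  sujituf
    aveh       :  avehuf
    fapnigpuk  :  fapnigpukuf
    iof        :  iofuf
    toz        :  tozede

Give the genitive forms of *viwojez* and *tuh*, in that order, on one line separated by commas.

viwojezede, tuhuf

The alternation tracks the final consonant of the stem — -uf when the stem ends in a voiceless consonant (*sujit*, *aveh*, *fapnigpuk*, *iof*); -ede when the stem ends in a voiced consonant (*zasir*, *toz*).
*viwojez* — final consonant /z/ (voiced) → -ede → *viwojezede*.
*tuh* — final consonant /h/ (voiceless) → -uf → *tuhuf*.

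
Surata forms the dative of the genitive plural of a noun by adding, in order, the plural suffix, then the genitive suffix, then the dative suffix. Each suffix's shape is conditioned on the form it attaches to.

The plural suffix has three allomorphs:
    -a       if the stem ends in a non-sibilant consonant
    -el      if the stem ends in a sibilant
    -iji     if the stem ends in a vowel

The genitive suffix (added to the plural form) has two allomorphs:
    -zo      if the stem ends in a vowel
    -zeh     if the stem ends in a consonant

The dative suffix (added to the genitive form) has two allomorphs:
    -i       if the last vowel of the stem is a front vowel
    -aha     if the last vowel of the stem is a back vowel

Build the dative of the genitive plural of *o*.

oijizoaha

*o*: final sound = /o/, a vowel → -iji → *oiji*.
The final sound of the plural form *oiji* is /i/, which is a vowel, so the genitive suffix is -zo, giving *oijizo*.
The genitive form *oijizo* — last vowel /o/ (a back vowel) → -aha → *oijizoaha*.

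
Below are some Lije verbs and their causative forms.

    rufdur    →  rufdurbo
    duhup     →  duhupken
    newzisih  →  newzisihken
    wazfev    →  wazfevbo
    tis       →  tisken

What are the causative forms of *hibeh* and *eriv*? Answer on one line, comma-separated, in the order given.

The suffix is conditioned by the final consonant: -ken when the stem ends in a voiceless consonant (*duhup*, *newzisih*, *tis*); -bo when the stem ends in a voiced consonant (*rufdur*, *wazfev*).
*hibeh* — final consonant /h/ (voiceless) → -ken → *hibehken*.
*eriv*: final consonant = /v/, voiced → -bo → *erivbo*.

hibehken, erivbo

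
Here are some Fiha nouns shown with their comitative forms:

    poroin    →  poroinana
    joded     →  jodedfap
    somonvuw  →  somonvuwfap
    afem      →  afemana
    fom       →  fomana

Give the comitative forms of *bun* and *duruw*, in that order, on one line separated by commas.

bunana, duruwfap

Looking at the final consonant of each stem: -ana when the stem ends in a nasal (*poroin*, *afem*, *fom*); -fap when the stem ends in a non-nasal consonant (*joded*, *somonvuw*).
The final consonant of *bun* is /n/, which is a nasal, so the suffix is -ana, giving *bunana*.
Since the final consonant of *duruw* is /w/ (non-nasal), it takes -fap, giving *duruwfap*.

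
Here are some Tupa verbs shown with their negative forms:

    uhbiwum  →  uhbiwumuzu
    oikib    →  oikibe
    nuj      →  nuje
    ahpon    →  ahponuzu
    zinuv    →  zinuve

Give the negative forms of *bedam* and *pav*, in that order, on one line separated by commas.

Looking at the final consonant of each stem: -uzu when the stem ends in a nasal (*uhbiwum*, *ahpon*); -e when the stem ends in a non-nasal consonant (*oikib*, *nuj*, *zinuv*).
*bedam*: final consonant = /m/, a nasal → -uzu → *bedamuzu*.
Since the final consonant of *pav* is /v/ (non-nasal), it takes -e, giving *pave*.

bedamuzu, pave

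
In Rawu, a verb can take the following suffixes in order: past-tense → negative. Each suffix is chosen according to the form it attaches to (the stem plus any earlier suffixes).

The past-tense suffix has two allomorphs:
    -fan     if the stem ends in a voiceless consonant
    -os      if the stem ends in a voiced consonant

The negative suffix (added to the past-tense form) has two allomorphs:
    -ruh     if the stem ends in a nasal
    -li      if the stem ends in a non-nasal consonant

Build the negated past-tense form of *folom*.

folomosli

*folom*: final consonant = /m/, voiced → -os → *folomos*.
The past-tense form *folomos* — final consonant /s/ (non-nasal) → -li → *folomosli*.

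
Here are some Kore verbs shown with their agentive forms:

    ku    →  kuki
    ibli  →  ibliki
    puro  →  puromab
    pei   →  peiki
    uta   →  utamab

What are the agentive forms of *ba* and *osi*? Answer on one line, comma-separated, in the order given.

bamab, osiki

The suffix is conditioned by the last vowel: -ki when the last vowel of the stem is a high vowel (*ku*, *ibli*, *pei*); -mab when the last vowel of the stem is a non-high vowel (*puro*, *uta*).
Since the last vowel of *ba* is /a/ (a non-high vowel), it takes -mab, giving *bamab*.
*osi* — last vowel /i/ (a high vowel) → -ki → *osiki*.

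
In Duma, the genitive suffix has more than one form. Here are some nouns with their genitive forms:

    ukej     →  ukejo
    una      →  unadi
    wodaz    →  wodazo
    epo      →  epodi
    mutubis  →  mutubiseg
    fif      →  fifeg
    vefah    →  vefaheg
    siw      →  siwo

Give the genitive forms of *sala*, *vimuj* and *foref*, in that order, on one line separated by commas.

The alternation tracks the final sound of the stem — -eg when the stem ends in a voiceless consonant (*mutubis*, *fif*, *vefah*); -o when the stem ends in a voiced consonant (*ukej*, *wodaz*, *siw*); -di when the stem ends in a vowel (*una*, *epo*).
The final sound of *sala* is /a/, which is a vowel, so the suffix is -di, giving *saladi*.
*vimuj* — final sound /j/ (a voiced consonant) → -o → *vimujo*.
*foref*: final sound = /f/, a voiceless consonant → -eg → *forefeg*.

saladi, vimujo, forefeg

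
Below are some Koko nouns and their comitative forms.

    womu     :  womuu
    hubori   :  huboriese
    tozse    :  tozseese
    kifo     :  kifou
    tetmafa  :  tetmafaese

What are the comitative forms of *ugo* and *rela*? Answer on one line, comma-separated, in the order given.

The pattern is rounding harmony: -u when the last vowel of the stem is a rounded vowel (*womu*, *kifo*); -ese when the last vowel of the stem is an unrounded vowel (*hubori*, *tozse*, *tetmafa*).
*ugo*: last vowel = /o/, a rounded vowel → -u → *ugou*.
*rela* — last vowel /a/ (an unrounded vowel) → -ese → *relaese*.

ugou, relaese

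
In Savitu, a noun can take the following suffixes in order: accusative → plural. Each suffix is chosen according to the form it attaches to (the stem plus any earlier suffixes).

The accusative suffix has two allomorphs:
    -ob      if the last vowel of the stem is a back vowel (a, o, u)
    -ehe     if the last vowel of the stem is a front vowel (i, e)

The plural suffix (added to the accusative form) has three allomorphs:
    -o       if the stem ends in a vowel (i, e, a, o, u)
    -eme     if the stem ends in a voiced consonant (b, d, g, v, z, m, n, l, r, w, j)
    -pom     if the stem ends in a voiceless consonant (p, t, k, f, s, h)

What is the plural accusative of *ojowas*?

*ojowas* — last vowel /a/ (a back vowel) → -ob → *ojowasob*.
Since the final sound of the accusative form *ojowasob* is /b/ (a voiced consonant), it takes -eme, giving *ojowasobeme*.

ojowasobeme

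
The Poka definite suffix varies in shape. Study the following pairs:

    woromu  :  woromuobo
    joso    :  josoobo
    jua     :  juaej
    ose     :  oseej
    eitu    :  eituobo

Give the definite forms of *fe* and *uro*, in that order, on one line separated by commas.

The pattern is rounding harmony: -obo when the last vowel of the stem is a rounded vowel (*woromu*, *joso*, *eitu*); -ej when the last vowel of the stem is an unrounded vowel (*jua*, *ose*).
*fe*: last vowel = /e/, an unrounded vowel → -ej → *feej*.
*uro* — last vowel /o/ (a rounded vowel) → -obo → *uroobo*.

feej, uroobo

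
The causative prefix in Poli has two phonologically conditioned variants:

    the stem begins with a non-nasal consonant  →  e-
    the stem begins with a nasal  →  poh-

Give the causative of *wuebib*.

*wuebib*: first consonant = /w/, non-nasal → e- → *ewuebib*.

ewuebib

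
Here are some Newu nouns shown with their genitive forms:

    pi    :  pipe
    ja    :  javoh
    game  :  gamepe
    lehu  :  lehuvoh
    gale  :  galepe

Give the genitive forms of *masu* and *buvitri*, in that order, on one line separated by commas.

masuvoh, buvitripe

The pattern is front/back vowel harmony: -pe when the last vowel of the stem is a front vowel (*pi*, *game*, *gale*); -voh when the last vowel of the stem is a back vowel (*ja*, *lehu*).
Since the last vowel of *masu* is /u/ (a back vowel), it takes -voh, giving *masuvoh*.
Since the last vowel of *buvitri* is /i/ (a front vowel), it takes -pe, giving *buvitripe*.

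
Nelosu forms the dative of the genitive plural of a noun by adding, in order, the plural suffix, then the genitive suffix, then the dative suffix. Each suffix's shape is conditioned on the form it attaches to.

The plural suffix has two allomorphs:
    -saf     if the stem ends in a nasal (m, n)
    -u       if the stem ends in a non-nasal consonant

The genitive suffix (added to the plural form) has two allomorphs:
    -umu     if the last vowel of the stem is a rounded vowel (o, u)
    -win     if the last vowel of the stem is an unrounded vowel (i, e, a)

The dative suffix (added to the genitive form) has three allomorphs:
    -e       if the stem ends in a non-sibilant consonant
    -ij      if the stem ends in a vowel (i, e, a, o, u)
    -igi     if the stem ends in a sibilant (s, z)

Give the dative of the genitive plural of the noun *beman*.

Since the final consonant of *beman* is /n/ (a nasal), it takes -saf, giving *bemansaf*.
The last vowel of the plural form *bemansaf* is /a/, which is an unrounded vowel, so the genitive suffix is -win, giving *bemansafwin*.
The genitive form *bemansafwin* — final sound /n/ (a non-sibilant consonant) → -e → *bemansafwine*.

bemansafwine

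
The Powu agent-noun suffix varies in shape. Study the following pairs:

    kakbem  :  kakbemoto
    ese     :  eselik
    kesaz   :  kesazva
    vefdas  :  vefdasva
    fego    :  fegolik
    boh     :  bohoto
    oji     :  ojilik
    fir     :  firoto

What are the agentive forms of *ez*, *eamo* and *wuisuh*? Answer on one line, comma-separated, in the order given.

The alternation tracks the final sound of the stem — -va when the stem ends in a sibilant (*kesaz*, *vefdas*); -oto when the stem ends in a non-sibilant consonant (*kakbem*, *boh*, *fir*); -lik when the stem ends in a vowel (*ese*, *fego*, *oji*).
Since the final sound of *ez* is /z/ (a sibilant), it takes -va, giving *ezva*.
Since the final sound of *eamo* is /o/ (a vowel), it takes -lik, giving *eamolik*.
Since the final sound of *wuisuh* is /h/ (a non-sibilant consonant), it takes -oto, giving *wuisuhoto*.

ezva, eamolik, wuisuhoto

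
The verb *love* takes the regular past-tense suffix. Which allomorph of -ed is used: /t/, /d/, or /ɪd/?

/d/

The stem *love* ends in a voiced sound other than /d/.
The -ed suffix is realized as /ɪd/ after /t, d/; as /t/ after other voiceless consonants; and as /d/ after other voiced sounds.
So -ed on *love* is pronounced /d/.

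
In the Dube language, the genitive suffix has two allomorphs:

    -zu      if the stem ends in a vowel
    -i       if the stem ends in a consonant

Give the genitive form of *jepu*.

jepuzu

*jepu*: final sound = /u/, a vowel → -zu → *jepuzu*.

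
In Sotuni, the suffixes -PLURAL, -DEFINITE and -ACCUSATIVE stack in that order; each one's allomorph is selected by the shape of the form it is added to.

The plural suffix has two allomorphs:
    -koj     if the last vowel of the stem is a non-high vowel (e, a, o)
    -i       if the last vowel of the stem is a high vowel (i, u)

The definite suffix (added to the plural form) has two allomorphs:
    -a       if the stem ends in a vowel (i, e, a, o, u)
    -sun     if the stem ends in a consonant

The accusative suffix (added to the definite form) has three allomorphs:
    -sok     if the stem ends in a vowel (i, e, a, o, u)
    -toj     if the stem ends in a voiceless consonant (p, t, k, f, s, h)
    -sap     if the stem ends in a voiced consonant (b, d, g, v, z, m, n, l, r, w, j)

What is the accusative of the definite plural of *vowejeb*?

vowejebkojsunsap

The last vowel of *vowejeb* is /e/, which is a non-high vowel, so the plural suffix is -koj, giving *vowejebkoj*.
The plural form *vowejebkoj*: final sound = /j/, a consonant → -sun → *vowejebkojsun*.
Since the final sound of the definite form *vowejebkojsun* is /n/ (a voiced consonant), it takes -sap, giving *vowejebkojsunsap*.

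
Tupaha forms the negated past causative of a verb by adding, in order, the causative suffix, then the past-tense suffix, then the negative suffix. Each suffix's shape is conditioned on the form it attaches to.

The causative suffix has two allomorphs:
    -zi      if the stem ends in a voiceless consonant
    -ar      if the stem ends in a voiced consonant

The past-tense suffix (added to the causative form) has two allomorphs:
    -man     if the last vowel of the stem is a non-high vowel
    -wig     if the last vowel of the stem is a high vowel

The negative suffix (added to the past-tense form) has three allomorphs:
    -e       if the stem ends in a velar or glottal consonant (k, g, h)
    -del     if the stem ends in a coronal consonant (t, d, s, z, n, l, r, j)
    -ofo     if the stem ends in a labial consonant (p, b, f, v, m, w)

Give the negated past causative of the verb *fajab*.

fajabarmandel

*fajab*: final consonant = /b/, voiced → -ar → *fajabar*.
The last vowel of the causative form *fajabar* is /a/, which is a non-high vowel, so the past-tense suffix is -man, giving *fajabarman*.
Since the final consonant of the past-tense form *fajabarman* is /n/ (coronal), it takes -del, giving *fajabarmandel*.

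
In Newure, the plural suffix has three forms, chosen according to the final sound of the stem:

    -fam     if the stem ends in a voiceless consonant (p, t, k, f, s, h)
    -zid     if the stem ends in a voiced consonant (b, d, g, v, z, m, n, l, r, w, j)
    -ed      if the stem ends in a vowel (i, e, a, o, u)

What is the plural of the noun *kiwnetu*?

kiwnetued

Since the final sound of *kiwnetu* is /u/ (a vowel), it takes -ed, giving *kiwnetued*.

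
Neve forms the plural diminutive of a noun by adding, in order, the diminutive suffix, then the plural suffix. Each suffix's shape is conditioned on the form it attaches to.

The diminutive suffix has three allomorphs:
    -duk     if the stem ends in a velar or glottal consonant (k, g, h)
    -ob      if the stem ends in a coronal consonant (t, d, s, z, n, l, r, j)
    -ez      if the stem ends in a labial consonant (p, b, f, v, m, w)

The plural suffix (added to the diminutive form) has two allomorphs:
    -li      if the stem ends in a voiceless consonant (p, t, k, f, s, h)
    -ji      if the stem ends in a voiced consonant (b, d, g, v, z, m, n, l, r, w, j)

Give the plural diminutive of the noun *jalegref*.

jalegrefezji

Since the final consonant of *jalegref* is /f/ (labial), it takes -ez, giving *jalegrefez*.
The final consonant of the diminutive form *jalegrefez* is /z/, which is voiced, so the plural suffix is -ji, giving *jalegrefezji*.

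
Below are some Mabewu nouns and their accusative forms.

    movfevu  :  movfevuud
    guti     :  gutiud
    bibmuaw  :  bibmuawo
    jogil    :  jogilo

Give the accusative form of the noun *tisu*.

tisuud

Looking at the final sound of each stem: -o when the stem ends in a consonant (*bibmuaw*, *jogil*); -ud when the stem ends in a vowel (*movfevu*, *guti*).
*tisu* — final sound /u/ (a vowel) → -ud → *tisuud*.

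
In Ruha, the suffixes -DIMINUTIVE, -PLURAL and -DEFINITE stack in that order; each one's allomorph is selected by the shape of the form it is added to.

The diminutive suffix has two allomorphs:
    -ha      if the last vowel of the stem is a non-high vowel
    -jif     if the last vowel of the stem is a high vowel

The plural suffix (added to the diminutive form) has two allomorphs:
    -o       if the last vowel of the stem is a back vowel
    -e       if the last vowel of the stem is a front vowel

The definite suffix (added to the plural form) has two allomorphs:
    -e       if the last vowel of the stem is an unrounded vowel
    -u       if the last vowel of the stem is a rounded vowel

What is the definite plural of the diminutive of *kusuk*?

Since the last vowel of *kusuk* is /u/ (a high vowel), it takes -jif, giving *kusukjif*.
The diminutive form *kusukjif* — last vowel /i/ (a front vowel) → -e → *kusukjife*.
The last vowel of the plural form *kusukjife* is /e/, which is an unrounded vowel, so the definite suffix is -e, giving *kusukjifee*.

kusukjifee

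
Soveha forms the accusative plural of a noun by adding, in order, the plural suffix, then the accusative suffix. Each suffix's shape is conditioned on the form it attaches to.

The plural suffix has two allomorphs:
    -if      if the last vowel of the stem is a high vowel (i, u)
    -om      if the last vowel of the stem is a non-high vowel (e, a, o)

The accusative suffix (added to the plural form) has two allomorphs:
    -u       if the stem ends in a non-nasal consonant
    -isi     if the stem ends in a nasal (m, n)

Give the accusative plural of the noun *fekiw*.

*fekiw*: last vowel = /i/, a high vowel → -if → *fekiwif*.
The plural form *fekiwif* — final consonant /f/ (non-nasal) → -u → *fekiwifu*.

fekiwifu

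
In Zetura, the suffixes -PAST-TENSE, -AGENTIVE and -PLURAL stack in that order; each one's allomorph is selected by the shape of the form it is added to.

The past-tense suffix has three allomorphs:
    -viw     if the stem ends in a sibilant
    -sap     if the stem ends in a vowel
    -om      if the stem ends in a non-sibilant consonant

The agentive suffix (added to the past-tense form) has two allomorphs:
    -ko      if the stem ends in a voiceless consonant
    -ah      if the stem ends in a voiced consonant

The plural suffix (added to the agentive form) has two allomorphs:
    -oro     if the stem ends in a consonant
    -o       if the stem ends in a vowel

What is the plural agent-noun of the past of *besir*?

Since the final sound of *besir* is /r/ (a non-sibilant consonant), it takes -om, giving *besirom*.
The final consonant of the past-tense form *besirom* is /m/, which is voiced, so the agentive suffix is -ah, giving *besiromah*.
The agentive form *besiromah* — final sound /h/ (a consonant) → -oro → *besiromahoro*.

besiromahoro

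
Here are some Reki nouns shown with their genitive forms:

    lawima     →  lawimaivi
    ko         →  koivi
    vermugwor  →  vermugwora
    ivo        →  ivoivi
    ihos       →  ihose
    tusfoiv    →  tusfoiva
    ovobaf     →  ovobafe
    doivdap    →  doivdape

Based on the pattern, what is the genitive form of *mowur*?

The alternation tracks the final sound of the stem — -e when the stem ends in a voiceless consonant (*ihos*, *ovobaf*, *doivdap*); -a when the stem ends in a voiced consonant (*vermugwor*, *tusfoiv*); -ivi when the stem ends in a vowel (*lawima*, *ko*, *ivo*).
*mowur* — final sound /r/ (a voiced consonant) → -a → *mowura*.

mowura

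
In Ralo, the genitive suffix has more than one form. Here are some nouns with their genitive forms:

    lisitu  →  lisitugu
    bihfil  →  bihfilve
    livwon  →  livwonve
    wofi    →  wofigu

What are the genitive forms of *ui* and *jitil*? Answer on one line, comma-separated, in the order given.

Looking at the final sound of each stem: -ve when the stem ends in a consonant (*bihfil*, *livwon*); -gu when the stem ends in a vowel (*lisitu*, *wofi*).
The final sound of *ui* is /i/, which is a vowel, so the suffix is -gu, giving *uigu*.
*jitil* — final sound /l/ (a consonant) → -ve → *jitilve*.

uigu, jitilve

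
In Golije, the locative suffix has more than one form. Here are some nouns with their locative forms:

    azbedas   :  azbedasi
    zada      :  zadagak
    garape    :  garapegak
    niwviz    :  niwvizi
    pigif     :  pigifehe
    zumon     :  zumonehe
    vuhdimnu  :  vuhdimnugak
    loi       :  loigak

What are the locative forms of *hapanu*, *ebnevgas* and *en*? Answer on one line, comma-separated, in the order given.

The pattern is sibilance of the final sound: -i when the stem ends in a sibilant (*azbedas*, *niwviz*); -ehe when the stem ends in a non-sibilant consonant (*pigif*, *zumon*); -gak when the stem ends in a vowel (*zada*, *garape*, *vuhdimnu*, *loi*).
Since the final sound of *hapanu* is /u/ (a vowel), it takes -gak, giving *hapanugak*.
*ebnevgas* — final sound /s/ (a sibilant) → -i → *ebnevgasi*.
The final sound of *en* is /n/, which is a non-sibilant consonant, so the suffix is -ehe, giving *enehe*.

hapanugak, ebnevgasi, enehe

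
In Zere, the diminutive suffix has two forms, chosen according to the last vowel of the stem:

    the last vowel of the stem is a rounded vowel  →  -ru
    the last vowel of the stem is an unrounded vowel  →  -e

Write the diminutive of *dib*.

The last vowel of *dib* is /i/, which is an unrounded vowel, so the suffix is -e, giving *dibe*.

dibe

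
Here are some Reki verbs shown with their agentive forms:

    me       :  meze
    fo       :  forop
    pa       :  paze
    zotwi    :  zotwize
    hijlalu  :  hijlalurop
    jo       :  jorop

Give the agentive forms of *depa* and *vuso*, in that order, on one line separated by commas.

The suffix is conditioned by the last vowel: -rop when the last vowel of the stem is a rounded vowel (*fo*, *hijlalu*, *jo*); -ze when the last vowel of the stem is an unrounded vowel (*me*, *pa*, *zotwi*).
Since the last vowel of *depa* is /a/ (an unrounded vowel), it takes -ze, giving *depaze*.
*vuso*: last vowel = /o/, a rounded vowel → -rop → *vusorop*.

depaze, vusorop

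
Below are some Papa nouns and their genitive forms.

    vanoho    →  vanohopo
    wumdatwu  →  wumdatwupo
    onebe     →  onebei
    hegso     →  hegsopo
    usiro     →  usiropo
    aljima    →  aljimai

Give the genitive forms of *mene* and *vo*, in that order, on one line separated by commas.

menei, vopo

The pattern is rounding harmony: -po when the last vowel of the stem is a rounded vowel (*vanoho*, *wumdatwu*, *hegso*, *usiro*); -i when the last vowel of the stem is an unrounded vowel (*onebe*, *aljima*).
*mene*: last vowel = /e/, an unrounded vowel → -i → *menei*.
The last vowel of *vo* is /o/, which is a rounded vowel, so the suffix is -po, giving *vopo*.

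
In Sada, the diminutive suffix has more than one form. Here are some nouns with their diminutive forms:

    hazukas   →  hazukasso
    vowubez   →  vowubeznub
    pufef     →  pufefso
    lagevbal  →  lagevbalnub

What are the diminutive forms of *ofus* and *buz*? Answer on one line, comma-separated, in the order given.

The alternation tracks the final consonant of the stem — -so when the stem ends in a voiceless consonant (*hazukas*, *pufef*); -nub when the stem ends in a voiced consonant (*vowubez*, *lagevbal*).
Since the final consonant of *ofus* is /s/ (voiceless), it takes -so, giving *ofusso*.
*buz*: final consonant = /z/, voiced → -nub → *buznub*.

ofusso, buznub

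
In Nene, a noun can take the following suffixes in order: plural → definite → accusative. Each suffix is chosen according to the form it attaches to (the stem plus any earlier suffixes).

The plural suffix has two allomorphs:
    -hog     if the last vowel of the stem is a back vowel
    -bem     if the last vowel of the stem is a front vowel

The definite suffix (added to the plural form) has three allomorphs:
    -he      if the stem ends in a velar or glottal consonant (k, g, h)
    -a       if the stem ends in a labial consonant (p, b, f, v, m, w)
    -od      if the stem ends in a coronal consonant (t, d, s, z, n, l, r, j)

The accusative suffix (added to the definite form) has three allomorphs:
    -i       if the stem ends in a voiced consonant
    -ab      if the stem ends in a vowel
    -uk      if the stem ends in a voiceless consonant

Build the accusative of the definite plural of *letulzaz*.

letulzazhogheab

*letulzaz*: last vowel = /a/, a back vowel → -hog → *letulzazhog*.
Since the final consonant of the plural form *letulzazhog* is /g/ (velar/glottal), it takes -he, giving *letulzazhoghe*.
Since the final sound of the definite form *letulzazhoghe* is /e/ (a vowel), it takes -ab, giving *letulzazhogheab*.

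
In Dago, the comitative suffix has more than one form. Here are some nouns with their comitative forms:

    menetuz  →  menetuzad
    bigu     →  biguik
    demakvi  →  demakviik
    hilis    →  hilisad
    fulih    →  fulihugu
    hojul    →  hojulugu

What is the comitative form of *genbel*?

genbelugu

The alternation tracks the final sound of the stem — -ad when the stem ends in a sibilant (*menetuz*, *hilis*); -ugu when the stem ends in a non-sibilant consonant (*fulih*, *hojul*); -ik when the stem ends in a vowel (*bigu*, *demakvi*).
*genbel*: final sound = /l/, a non-sibilant consonant → -ugu → *genbelugu*.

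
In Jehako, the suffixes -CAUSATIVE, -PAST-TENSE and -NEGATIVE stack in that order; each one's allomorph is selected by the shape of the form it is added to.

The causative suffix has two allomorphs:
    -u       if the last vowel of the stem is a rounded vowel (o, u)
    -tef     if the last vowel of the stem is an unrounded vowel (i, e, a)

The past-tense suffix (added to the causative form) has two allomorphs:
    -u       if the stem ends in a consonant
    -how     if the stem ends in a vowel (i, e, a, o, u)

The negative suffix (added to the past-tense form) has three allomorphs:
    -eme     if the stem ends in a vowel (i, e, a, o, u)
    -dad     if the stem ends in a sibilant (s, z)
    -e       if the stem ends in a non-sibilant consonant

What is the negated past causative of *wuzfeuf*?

Since the last vowel of *wuzfeuf* is /u/ (a rounded vowel), it takes -u, giving *wuzfeufu*.
Since the final sound of the causative form *wuzfeufu* is /u/ (a vowel), it takes -how, giving *wuzfeufuhow*.
The final sound of the past-tense form *wuzfeufuhow* is /w/, which is a non-sibilant consonant, so the negative suffix is -e, giving *wuzfeufuhowe*.

wuzfeufuhowe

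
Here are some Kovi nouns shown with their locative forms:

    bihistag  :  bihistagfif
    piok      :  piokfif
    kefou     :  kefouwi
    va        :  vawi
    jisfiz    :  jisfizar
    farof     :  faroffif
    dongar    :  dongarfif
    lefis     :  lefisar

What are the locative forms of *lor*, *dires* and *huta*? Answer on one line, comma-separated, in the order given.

The suffix is conditioned by the final sound: -ar when the stem ends in a sibilant (*jisfiz*, *lefis*); -fif when the stem ends in a non-sibilant consonant (*bihistag*, *piok*, *farof*, *dongar*); -wi when the stem ends in a vowel (*kefou*, *va*).
Since the final sound of *lor* is /r/ (a non-sibilant consonant), it takes -fif, giving *lorfif*.
*dires*: final sound = /s/, a sibilant → -ar → *diresar*.
Since the final sound of *huta* is /a/ (a vowel), it takes -wi, giving *hutawi*.

lorfif, diresar, hutawi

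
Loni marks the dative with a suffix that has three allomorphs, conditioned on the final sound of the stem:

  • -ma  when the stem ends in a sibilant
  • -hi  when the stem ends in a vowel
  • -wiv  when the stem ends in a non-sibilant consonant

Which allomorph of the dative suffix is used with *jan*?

Since the final sound of *jan* is /n/ (a non-sibilant consonant), it takes -wiv.

-wiv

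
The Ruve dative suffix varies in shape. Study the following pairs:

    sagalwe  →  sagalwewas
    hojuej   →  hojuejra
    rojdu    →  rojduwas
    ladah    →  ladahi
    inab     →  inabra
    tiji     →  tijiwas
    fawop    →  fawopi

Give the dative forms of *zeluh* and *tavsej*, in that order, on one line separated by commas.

zeluhi, tavsejra

The pattern is voicing of the final sound: -i when the stem ends in a voiceless consonant (*ladah*, *fawop*); -ra when the stem ends in a voiced consonant (*hojuej*, *inab*); -was when the stem ends in a vowel (*sagalwe*, *rojdu*, *tiji*).
The final sound of *zeluh* is /h/, which is a voiceless consonant, so the suffix is -i, giving *zeluhi*.
The final sound of *tavsej* is /j/, which is a voiced consonant, so the suffix is -ra, giving *tavsejra*.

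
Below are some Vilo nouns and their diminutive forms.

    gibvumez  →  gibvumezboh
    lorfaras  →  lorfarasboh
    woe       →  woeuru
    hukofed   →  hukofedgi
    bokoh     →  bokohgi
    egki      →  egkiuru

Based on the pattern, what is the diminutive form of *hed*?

hedgi

Looking at the final sound of each stem: -boh when the stem ends in a sibilant (*gibvumez*, *lorfaras*); -gi when the stem ends in a non-sibilant consonant (*hukofed*, *bokoh*); -uru when the stem ends in a vowel (*woe*, *egki*).
*hed*: final sound = /d/, a non-sibilant consonant → -gi → *hedgi*.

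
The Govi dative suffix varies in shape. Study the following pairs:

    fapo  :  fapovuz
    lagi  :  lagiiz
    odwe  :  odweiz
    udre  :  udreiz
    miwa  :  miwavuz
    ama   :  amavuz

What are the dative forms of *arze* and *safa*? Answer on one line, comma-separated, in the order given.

The pattern is front/back vowel harmony: -iz when the last vowel of the stem is a front vowel (*lagi*, *odwe*, *udre*); -vuz when the last vowel of the stem is a back vowel (*fapo*, *miwa*, *ama*).
Since the last vowel of *arze* is /e/ (a front vowel), it takes -iz, giving *arzeiz*.
*safa* — last vowel /a/ (a back vowel) → -vuz → *safavuz*.

arzeiz, safavuz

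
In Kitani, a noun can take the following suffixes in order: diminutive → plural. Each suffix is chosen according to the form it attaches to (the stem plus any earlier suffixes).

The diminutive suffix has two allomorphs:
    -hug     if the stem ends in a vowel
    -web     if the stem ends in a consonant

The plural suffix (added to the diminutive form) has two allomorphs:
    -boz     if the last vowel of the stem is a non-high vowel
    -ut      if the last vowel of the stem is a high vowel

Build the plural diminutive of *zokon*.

zokonwebboz

Since the final sound of *zokon* is /n/ (a consonant), it takes -web, giving *zokonweb*.
Since the last vowel of the diminutive form *zokonweb* is /e/ (a non-high vowel), it takes -boz, giving *zokonwebboz*.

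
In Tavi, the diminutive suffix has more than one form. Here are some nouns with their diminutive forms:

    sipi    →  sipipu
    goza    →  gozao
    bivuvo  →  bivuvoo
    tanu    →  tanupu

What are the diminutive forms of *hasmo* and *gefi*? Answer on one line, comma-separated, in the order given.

The alternation tracks the last vowel of the stem — -pu when the last vowel of the stem is a high vowel (*sipi*, *tanu*); -o when the last vowel of the stem is a non-high vowel (*goza*, *bivuvo*).
*hasmo* — last vowel /o/ (a non-high vowel) → -o → *hasmoo*.
The last vowel of *gefi* is /i/, which is a high vowel, so the suffix is -pu, giving *gefipu*.

hasmoo, gefipu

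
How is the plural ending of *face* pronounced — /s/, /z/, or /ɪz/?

The stem *face* ends in a sibilant (/s, z, ʃ, ʒ, tʃ, dʒ/).
The plural suffix surfaces as /ɪz/ after sibilants, /s/ after other voiceless consonants, and /z/ after other voiced sounds.
So the plural -s on *face* is pronounced /ɪz/.

/ɪz/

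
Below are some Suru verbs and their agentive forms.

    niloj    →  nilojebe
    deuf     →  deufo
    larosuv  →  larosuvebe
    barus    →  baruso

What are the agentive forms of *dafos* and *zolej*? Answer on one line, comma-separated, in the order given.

The alternation tracks the final consonant of the stem — -o when the stem ends in a voiceless consonant (*deuf*, *barus*); -ebe when the stem ends in a voiced consonant (*niloj*, *larosuv*).
The final consonant of *dafos* is /s/, which is voiceless, so the suffix is -o, giving *dafoso*.
*zolej* — final consonant /j/ (voiced) → -ebe → *zolejebe*.

dafoso, zolejebe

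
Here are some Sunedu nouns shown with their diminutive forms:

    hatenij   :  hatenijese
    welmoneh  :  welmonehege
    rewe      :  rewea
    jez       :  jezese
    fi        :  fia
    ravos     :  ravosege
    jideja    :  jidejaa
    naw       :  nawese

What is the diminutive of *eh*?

The suffix is conditioned by the final sound: -ege when the stem ends in a voiceless consonant (*welmoneh*, *ravos*); -ese when the stem ends in a voiced consonant (*hatenij*, *jez*, *naw*); -a when the stem ends in a vowel (*rewe*, *fi*, *jideja*).
The final sound of *eh* is /h/, which is a voiceless consonant, so the suffix is -ege, giving *ehege*.

ehege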